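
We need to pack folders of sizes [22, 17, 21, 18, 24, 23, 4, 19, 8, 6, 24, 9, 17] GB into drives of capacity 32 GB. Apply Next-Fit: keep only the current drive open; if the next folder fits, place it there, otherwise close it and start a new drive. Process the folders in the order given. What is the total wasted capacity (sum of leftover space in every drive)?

76

drive 1: place 22 GB, 10 GB left
drive 2: place 17 GB, 15 GB left
drive 3: place 21 GB, 11 GB left
drive 4: place 18 GB, 14 GB left
drive 5: place 24 GB, 8 GB left
drive 6: place 23 GB, 9 GB left
drive 6: place 4 GB, 5 GB left
drive 7: place 19 GB, 13 GB left
drive 7: place 8 GB, 5 GB left
drive 8: place 6 GB, 26 GB left
drive 8: place 24 GB, 2 GB left
drive 9: place 9 GB, 23 GB left
drive 9: place 17 GB, 6 GB left
9 drives × 32 GB = 288 GB; used 212 GB; unused 76 GB.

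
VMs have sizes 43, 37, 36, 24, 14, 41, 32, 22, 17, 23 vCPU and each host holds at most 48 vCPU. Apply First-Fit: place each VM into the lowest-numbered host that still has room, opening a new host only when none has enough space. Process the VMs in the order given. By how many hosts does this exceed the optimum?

1

First-Fit: [43] [37] [36] [24,14] [41] [32] [22,17] [23] → 8 hosts.
Total size 289 vCPU; any packing needs at least ⌈289/48⌉ = 7 hosts.
An optimal packing achieves that bound: [43] [41] [37] [36] [32,14] [24,23] [22,17] → 7 hosts.
Excess: 8 − 7 = 1.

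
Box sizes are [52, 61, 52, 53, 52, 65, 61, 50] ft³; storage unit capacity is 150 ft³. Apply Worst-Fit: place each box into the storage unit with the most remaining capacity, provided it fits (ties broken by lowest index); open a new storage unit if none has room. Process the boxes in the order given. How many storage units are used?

4 storage units

52 ft³ → storage unit 1 (remaining 98 ft³)
61 ft³ → storage unit 1 (remaining 37 ft³)
52 ft³ → storage unit 2 (remaining 98 ft³)
53 ft³ → storage unit 2 (remaining 45 ft³)
52 ft³ → storage unit 3 (remaining 98 ft³)
65 ft³ → storage unit 3 (remaining 33 ft³)
61 ft³ → storage unit 4 (remaining 89 ft³)
50 ft³ → storage unit 4 (remaining 39 ft³)
Final storage units: [52,61] [52,53] [52,65] [61,50].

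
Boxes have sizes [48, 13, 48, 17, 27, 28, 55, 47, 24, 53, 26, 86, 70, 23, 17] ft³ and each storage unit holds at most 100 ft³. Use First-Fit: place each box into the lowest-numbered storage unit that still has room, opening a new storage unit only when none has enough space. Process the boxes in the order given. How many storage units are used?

7

storage unit 1: place 48 ft³, 52 ft³ left
storage unit 1: place 13 ft³, 39 ft³ left
storage unit 2: place 48 ft³, 52 ft³ left
storage unit 1: place 17 ft³, 22 ft³ left
storage unit 2: place 27 ft³, 25 ft³ left
storage unit 3: place 28 ft³, 72 ft³ left
storage unit 3: place 55 ft³, 17 ft³ left
storage unit 4: place 47 ft³, 53 ft³ left
storage unit 2: place 24 ft³, 1 ft³ left
storage unit 4: place 53 ft³, 0 ft³ left
storage unit 5: place 26 ft³, 74 ft³ left
storage unit 6: place 86 ft³, 14 ft³ left
storage unit 5: place 70 ft³, 4 ft³ left
storage unit 7: place 23 ft³, 77 ft³ left
storage unit 1: place 17 ft³, 5 ft³ left
Final storage units: [48,13,17,17] [48,27,24] [28,55] [47,53] [26,70] [86] [23].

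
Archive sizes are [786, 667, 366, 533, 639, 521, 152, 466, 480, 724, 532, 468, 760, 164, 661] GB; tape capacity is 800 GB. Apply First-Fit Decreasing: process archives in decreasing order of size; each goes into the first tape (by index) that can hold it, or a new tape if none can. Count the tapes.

Sorted descending: 786, 760, 724, 667, 661, 639, 533, 532, 521, 480, 468, 466, 366, 164, 152.
Put 786 GB in tape 1; 14 GB remain.
Put 760 GB in tape 2; 40 GB remain.
Put 724 GB in tape 3; 76 GB remain.
Put 667 GB in tape 4; 133 GB remain.
Put 661 GB in tape 5; 139 GB remain.
Put 639 GB in tape 6; 161 GB remain.
Put 533 GB in tape 7; 267 GB remain.
Put 532 GB in tape 8; 268 GB remain.
Put 521 GB in tape 9; 279 GB remain.
Put 480 GB in tape 10; 320 GB remain.
Put 468 GB in tape 11; 332 GB remain.
Put 466 GB in tape 12; 334 GB remain.
Put 366 GB in tape 13; 434 GB remain.
Put 164 GB in tape 7; 103 GB remain.
Put 152 GB in tape 6; 9 GB remain.

13 tapes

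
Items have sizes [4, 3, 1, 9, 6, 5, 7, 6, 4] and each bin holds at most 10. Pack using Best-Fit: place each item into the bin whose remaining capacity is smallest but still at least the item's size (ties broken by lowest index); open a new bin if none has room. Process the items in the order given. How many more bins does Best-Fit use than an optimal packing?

Best-Fit: [4,3,1] [9] [6,4] [5] [7] [6] → 6 bins.
Total size 45; any packing needs at least ⌈45/10⌉ = 5 bins.
An optimal packing achieves that bound: [9,1] [7,3] [6,4] [6,4] [5] → 5 bins.
Excess: 6 − 5 = 1.

1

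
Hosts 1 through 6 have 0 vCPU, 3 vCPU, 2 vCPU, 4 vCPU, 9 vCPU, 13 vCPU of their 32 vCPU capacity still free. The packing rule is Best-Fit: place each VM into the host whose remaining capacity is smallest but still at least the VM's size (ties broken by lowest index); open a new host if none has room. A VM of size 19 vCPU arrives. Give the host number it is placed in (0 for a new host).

No host has ≥ 19 vCPU free, so a new host is opened.

0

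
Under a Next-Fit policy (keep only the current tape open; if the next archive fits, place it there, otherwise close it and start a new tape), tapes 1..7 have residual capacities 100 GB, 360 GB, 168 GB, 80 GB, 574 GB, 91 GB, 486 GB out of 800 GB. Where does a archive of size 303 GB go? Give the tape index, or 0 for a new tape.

Next-Fit only looks at tape 7, which has 486 GB free.
303 GB fits there.

7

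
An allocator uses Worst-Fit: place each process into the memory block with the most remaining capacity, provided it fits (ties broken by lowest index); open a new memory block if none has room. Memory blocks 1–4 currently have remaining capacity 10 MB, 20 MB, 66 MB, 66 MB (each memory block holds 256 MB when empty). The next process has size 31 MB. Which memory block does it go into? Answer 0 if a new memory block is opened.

3

Memory blocks with room: memory block 3 (66 MB), memory block 4 (66 MB).
Most room is memory block 3 with 66 MB free.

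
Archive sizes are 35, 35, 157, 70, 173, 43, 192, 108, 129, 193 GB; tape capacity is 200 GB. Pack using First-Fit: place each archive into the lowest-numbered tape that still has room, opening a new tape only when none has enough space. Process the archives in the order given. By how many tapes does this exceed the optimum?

First-Fit: [35,35,70,43] [157] [173] [192] [108] [129] [193] → 7 tapes.
Total size 1135 GB; any packing needs at least ⌈1135/200⌉ = 6 tapes.
An optimal packing achieves that bound: [193] [192] [173] [157,43] [129,70] [108,35,35] → 6 tapes.
Excess: 7 − 6 = 1.

1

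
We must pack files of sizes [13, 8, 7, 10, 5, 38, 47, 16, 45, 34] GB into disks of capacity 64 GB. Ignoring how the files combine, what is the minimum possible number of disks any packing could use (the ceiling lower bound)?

Total size = 13 + 8 + 7 + 10 + 5 + 38 + 47 + 16 + 45 + 34 = 223 GB.
⌈223 / 64⌉ = 4.

4 disks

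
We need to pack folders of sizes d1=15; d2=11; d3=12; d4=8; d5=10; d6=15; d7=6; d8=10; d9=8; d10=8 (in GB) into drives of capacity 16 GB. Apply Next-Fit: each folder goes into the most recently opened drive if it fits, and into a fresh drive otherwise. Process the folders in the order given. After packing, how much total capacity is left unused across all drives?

d1 (15 GB) → drive 1 (remaining 1 GB)
d2 (11 GB) → drive 2 (remaining 5 GB)
d3 (12 GB) → drive 3 (remaining 4 GB)
d4 (8 GB) → drive 4 (remaining 8 GB)
d5 (10 GB) → drive 5 (remaining 6 GB)
d6 (15 GB) → drive 6 (remaining 1 GB)
d7 (6 GB) → drive 7 (remaining 10 GB)
d8 (10 GB) → drive 7 (remaining 0 GB)
d9 (8 GB) → drive 8 (remaining 8 GB)
d10 (8 GB) → drive 8 (remaining 0 GB)
8 drives × 16 GB = 128 GB; used 103 GB; unused 25 GB.

25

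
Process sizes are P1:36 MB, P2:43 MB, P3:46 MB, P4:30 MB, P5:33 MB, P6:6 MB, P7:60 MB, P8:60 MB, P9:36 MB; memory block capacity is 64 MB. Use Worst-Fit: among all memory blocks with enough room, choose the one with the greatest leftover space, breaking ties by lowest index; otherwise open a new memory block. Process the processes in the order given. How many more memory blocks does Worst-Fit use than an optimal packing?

Worst-Fit: [36,6] [43] [46] [30,33] [60] [60] [36] → 7 memory blocks.
7 processes exceed 32 MB (half the capacity), and no two of those can share a memory block, so at least 7 memory blocks are needed.
So 7 is already optimal.

0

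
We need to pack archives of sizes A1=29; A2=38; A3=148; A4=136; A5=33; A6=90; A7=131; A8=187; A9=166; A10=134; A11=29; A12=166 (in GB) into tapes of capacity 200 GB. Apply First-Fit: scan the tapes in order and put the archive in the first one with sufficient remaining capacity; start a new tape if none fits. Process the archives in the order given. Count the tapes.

8 tapes

tape 1: place A1 (29 GB), 171 GB left
tape 1: place A2 (38 GB), 133 GB left
tape 2: place A3 (148 GB), 52 GB left
tape 3: place A4 (136 GB), 64 GB left
tape 1: place A5 (33 GB), 100 GB left
tape 1: place A6 (90 GB), 10 GB left
tape 4: place A7 (131 GB), 69 GB left
tape 5: place A8 (187 GB), 13 GB left
tape 6: place A9 (166 GB), 34 GB left
tape 7: place A10 (134 GB), 66 GB left
tape 2: place A11 (29 GB), 23 GB left
tape 8: place A12 (166 GB), 34 GB left
Final tapes: [29,38,33,90] [148,29] [136] [131] [187] [166] [134] [166].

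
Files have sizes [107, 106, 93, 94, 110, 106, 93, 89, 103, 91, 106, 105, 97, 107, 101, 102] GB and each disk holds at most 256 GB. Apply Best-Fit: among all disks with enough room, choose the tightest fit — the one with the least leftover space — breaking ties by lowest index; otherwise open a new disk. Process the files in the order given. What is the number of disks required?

8 disks

disk 1: place 107 GB, 149 GB left
disk 1: place 106 GB, 43 GB left
disk 2: place 93 GB, 163 GB left
disk 2: place 94 GB, 69 GB left
disk 3: place 110 GB, 146 GB left
disk 3: place 106 GB, 40 GB left
disk 4: place 93 GB, 163 GB left
disk 4: place 89 GB, 74 GB left
disk 5: place 103 GB, 153 GB left
disk 5: place 91 GB, 62 GB left
disk 6: place 106 GB, 150 GB left
disk 6: place 105 GB, 45 GB left
disk 7: place 97 GB, 159 GB left
disk 7: place 107 GB, 52 GB left
disk 8: place 101 GB, 155 GB left
disk 8: place 102 GB, 53 GB left
Final disks: [107,106] [93,94] [110,106] [93,89] [103,91] [106,105] [97,107] [101,102].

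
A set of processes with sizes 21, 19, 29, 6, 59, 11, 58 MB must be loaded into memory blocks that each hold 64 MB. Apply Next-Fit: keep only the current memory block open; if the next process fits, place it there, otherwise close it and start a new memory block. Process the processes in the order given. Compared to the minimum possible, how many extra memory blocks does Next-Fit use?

Next-Fit: [21,19] [29,6] [59] [11] [58] → 5 memory blocks.
Total size 203 MB; any packing needs at least ⌈203/64⌉ = 4 memory blocks.
An optimal packing achieves that bound: [59] [58,6] [29,21,11] [19] → 4 memory blocks.
Excess: 5 − 4 = 1.

1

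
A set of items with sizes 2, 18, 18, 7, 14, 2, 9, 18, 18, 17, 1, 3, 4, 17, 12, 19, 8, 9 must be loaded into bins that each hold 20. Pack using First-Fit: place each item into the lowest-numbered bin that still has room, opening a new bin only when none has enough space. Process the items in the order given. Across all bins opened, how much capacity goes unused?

Put 2 in bin 1; 18 remain.
Put 18 in bin 1; 0 remain.
Put 18 in bin 2; 2 remain.
Put 7 in bin 3; 13 remain.
Put 14 in bin 4; 6 remain.
Put 2 in bin 2; 0 remain.
Put 9 in bin 3; 4 remain.
Put 18 in bin 5; 2 remain.
Put 18 in bin 6; 2 remain.
Put 17 in bin 7; 3 remain.
Put 1 in bin 3; 3 remain.
Put 3 in bin 3; 0 remain.
Put 4 in bin 4; 2 remain.
Put 17 in bin 8; 3 remain.
Put 12 in bin 9; 8 remain.
Put 19 in bin 10; 1 remain.
Put 8 in bin 9; 0 remain.
Put 9 in bin 11; 11 remain.
11 bins × 20 = 220; used 196; unused 24.

24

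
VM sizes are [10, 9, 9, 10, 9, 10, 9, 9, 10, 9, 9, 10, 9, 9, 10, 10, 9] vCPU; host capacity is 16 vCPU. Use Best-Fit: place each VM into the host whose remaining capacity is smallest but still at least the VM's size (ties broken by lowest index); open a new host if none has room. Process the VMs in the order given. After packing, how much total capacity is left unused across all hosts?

host 1: place 10 vCPU, 6 vCPU left
host 2: place 9 vCPU, 7 vCPU left
host 3: place 9 vCPU, 7 vCPU left
host 4: place 10 vCPU, 6 vCPU left
host 5: place 9 vCPU, 7 vCPU left
host 6: place 10 vCPU, 6 vCPU left
host 7: place 9 vCPU, 7 vCPU left
host 8: place 9 vCPU, 7 vCPU left
host 9: place 10 vCPU, 6 vCPU left
host 10: place 9 vCPU, 7 vCPU left
host 11: place 9 vCPU, 7 vCPU left
host 12: place 10 vCPU, 6 vCPU left
host 13: place 9 vCPU, 7 vCPU left
host 14: place 9 vCPU, 7 vCPU left
host 15: place 10 vCPU, 6 vCPU left
host 16: place 10 vCPU, 6 vCPU left
host 17: place 9 vCPU, 7 vCPU left
17 hosts × 16 vCPU = 272 vCPU; used 160 vCPU; unused 112 vCPU.

112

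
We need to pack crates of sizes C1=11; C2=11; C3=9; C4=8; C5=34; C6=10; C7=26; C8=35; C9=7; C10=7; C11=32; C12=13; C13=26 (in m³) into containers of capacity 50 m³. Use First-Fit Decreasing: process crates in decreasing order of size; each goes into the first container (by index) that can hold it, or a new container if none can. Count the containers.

5

Sorted descending: 35, 34, 32, 26, 26, 13, 11, 11, 10, 9, 8, 7, 7.
Put 35 m³ in container 1; 15 m³ remain.
Put 34 m³ in container 2; 16 m³ remain.
Put 32 m³ in container 3; 18 m³ remain.
Put 26 m³ in container 4; 24 m³ remain.
Put 26 m³ in container 5; 24 m³ remain.
Put 13 m³ in container 1; 2 m³ remain.
Put 11 m³ in container 2; 5 m³ remain.
Put 11 m³ in container 3; 7 m³ remain.
Put 10 m³ in container 4; 14 m³ remain.
Put 9 m³ in container 4; 5 m³ remain.
Put 8 m³ in container 5; 16 m³ remain.
Put 7 m³ in container 3; 0 m³ remain.
Put 7 m³ in container 5; 9 m³ remain.
Final containers: [35,13] [34,11] [32,11,7] [26,10,9] [26,8,7].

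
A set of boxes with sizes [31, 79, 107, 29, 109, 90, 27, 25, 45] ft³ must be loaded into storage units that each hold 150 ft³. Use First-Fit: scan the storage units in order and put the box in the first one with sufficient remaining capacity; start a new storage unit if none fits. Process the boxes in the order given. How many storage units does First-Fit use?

Put 31 ft³ in storage unit 1; 119 ft³ remain.
Put 79 ft³ in storage unit 1; 40 ft³ remain.
Put 107 ft³ in storage unit 2; 43 ft³ remain.
Put 29 ft³ in storage unit 1; 11 ft³ remain.
Put 109 ft³ in storage unit 3; 41 ft³ remain.
Put 90 ft³ in storage unit 4; 60 ft³ remain.
Put 27 ft³ in storage unit 2; 16 ft³ remain.
Put 25 ft³ in storage unit 3; 16 ft³ remain.
Put 45 ft³ in storage unit 4; 15 ft³ remain.
Final storage units: [31,79,29] [107,27] [109,25] [90,45].

4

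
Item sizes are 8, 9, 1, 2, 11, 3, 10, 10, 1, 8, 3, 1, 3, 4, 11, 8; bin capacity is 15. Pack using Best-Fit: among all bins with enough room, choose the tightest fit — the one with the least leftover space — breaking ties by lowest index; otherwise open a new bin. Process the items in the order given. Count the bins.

Put 8 in bin 1; 7 remain.
Put 9 in bin 2; 6 remain.
Put 1 in bin 2; 5 remain.
Put 2 in bin 2; 3 remain.
Put 11 in bin 3; 4 remain.
Put 3 in bin 2; 0 remain.
Put 10 in bin 4; 5 remain.
Put 10 in bin 5; 5 remain.
Put 1 in bin 3; 3 remain.
Put 8 in bin 6; 7 remain.
Put 3 in bin 3; 0 remain.
Put 1 in bin 4; 4 remain.
Put 3 in bin 4; 1 remain.
Put 4 in bin 5; 1 remain.
Put 11 in bin 7; 4 remain.
Put 8 in bin 8; 7 remain.
Final bins: [8] [9,1,2,3] [11,1,3] [10,1,3] [10,4] [8] [11] [8].

8 bins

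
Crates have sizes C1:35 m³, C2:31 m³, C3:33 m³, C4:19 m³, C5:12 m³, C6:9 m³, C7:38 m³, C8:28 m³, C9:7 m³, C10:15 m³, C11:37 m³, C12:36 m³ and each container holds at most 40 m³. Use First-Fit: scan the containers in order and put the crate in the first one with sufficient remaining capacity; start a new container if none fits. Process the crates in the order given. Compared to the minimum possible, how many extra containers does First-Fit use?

First-Fit: [35] [31,9] [33,7] [19,12] [38] [28] [15] [37] [36] → 9 containers.
Total size 300 m³; any packing needs at least ⌈300/40⌉ = 8 containers.
An optimal packing achieves that bound: [38] [37] [36] [35] [33,7] [31,9] [28,12] [19,15] → 8 containers.
Excess: 9 − 8 = 1.

1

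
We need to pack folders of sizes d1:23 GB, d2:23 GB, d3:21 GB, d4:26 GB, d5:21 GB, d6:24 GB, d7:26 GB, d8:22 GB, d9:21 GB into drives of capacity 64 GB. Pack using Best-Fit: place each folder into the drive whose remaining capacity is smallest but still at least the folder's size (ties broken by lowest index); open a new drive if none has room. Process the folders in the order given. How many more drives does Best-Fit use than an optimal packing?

1

Best-Fit: [23,23] [21,26] [21,24] [26,22] [21] → 5 drives.
Total size 207 GB; any packing needs at least ⌈207/64⌉ = 4 drives.
An optimal packing achieves that bound: [26,26] [24,23] [23,22] [21,21,21] → 4 drives.
Excess: 5 − 4 = 1.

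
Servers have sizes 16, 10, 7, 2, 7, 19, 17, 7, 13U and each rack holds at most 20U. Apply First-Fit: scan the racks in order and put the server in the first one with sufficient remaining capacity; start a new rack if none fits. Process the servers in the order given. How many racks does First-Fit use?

6 racks

Put 16U in rack 1; 4U remain.
Put 10U in rack 2; 10U remain.
Put 7U in rack 2; 3U remain.
Put 2U in rack 1; 2U remain.
Put 7U in rack 3; 13U remain.
Put 19U in rack 4; 1U remain.
Put 17U in rack 5; 3U remain.
Put 7U in rack 3; 6U remain.
Put 13U in rack 6; 7U remain.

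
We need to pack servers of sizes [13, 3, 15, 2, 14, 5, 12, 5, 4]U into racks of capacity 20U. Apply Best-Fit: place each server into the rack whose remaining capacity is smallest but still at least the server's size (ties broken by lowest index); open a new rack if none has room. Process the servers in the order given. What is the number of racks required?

Put 13U in rack 1; 7U remain.
Put 3U in rack 1; 4U remain.
Put 15U in rack 2; 5U remain.
Put 2U in rack 1; 2U remain.
Put 14U in rack 3; 6U remain.
Put 5U in rack 2; 0U remain.
Put 12U in rack 4; 8U remain.
Put 5U in rack 3; 1U remain.
Put 4U in rack 4; 4U remain.
Final racks: [13,3,2] [15,5] [14,5] [12,4].

4 racks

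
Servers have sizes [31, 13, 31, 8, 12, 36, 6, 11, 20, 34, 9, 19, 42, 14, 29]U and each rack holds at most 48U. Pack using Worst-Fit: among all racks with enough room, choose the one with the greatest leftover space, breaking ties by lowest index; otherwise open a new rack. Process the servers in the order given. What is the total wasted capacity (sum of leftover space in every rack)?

rack 1: place 31U, 17U left
rack 1: place 13U, 4U left
rack 2: place 31U, 17U left
rack 2: place 8U, 9U left
rack 3: place 12U, 36U left
rack 3: place 36U, 0U left
rack 2: place 6U, 3U left
rack 4: place 11U, 37U left
rack 4: place 20U, 17U left
rack 5: place 34U, 14U left
rack 4: place 9U, 8U left
rack 6: place 19U, 29U left
rack 7: place 42U, 6U left
rack 6: place 14U, 15U left
rack 8: place 29U, 19U left
8 racks × 48U = 384U; used 315U; unused 69U.

69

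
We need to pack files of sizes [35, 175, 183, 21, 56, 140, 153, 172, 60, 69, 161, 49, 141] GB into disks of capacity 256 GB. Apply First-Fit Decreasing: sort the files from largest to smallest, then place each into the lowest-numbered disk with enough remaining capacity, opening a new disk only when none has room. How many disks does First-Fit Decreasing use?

7 disks

Sorted descending: 183, 175, 172, 161, 153, 141, 140, 69, 60, 56, 49, 35, 21.
disk 1: place 183 GB, 73 GB left
disk 2: place 175 GB, 81 GB left
disk 3: place 172 GB, 84 GB left
disk 4: place 161 GB, 95 GB left
disk 5: place 153 GB, 103 GB left
disk 6: place 141 GB, 115 GB left
disk 7: place 140 GB, 116 GB left
disk 1: place 69 GB, 4 GB left
disk 2: place 60 GB, 21 GB left
disk 3: place 56 GB, 28 GB left
disk 4: place 49 GB, 46 GB left
disk 4: place 35 GB, 11 GB left
disk 2: place 21 GB, 0 GB left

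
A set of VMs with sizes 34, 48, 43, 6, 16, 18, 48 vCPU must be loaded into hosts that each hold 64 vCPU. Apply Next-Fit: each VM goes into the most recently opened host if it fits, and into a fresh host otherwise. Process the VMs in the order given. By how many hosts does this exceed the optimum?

Next-Fit: [34] [48] [43,6] [16,18] [48] → 5 hosts.
Total size 213 vCPU; any packing needs at least ⌈213/64⌉ = 4 hosts.
An optimal packing achieves that bound: [48,16] [48,6] [43,18] [34] → 4 hosts.
Excess: 5 − 4 = 1.

1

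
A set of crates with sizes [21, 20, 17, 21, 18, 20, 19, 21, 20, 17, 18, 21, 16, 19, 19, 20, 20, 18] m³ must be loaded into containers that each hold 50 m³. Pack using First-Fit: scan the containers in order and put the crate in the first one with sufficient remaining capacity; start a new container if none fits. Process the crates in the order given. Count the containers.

container 1: place 21 m³, 29 m³ left
container 1: place 20 m³, 9 m³ left
container 2: place 17 m³, 33 m³ left
container 2: place 21 m³, 12 m³ left
container 3: place 18 m³, 32 m³ left
container 3: place 20 m³, 12 m³ left
container 4: place 19 m³, 31 m³ left
container 4: place 21 m³, 10 m³ left
container 5: place 20 m³, 30 m³ left
container 5: place 17 m³, 13 m³ left
container 6: place 18 m³, 32 m³ left
container 6: place 21 m³, 11 m³ left
container 7: place 16 m³, 34 m³ left
container 7: place 19 m³, 15 m³ left
container 8: place 19 m³, 31 m³ left
container 8: place 20 m³, 11 m³ left
container 9: place 20 m³, 30 m³ left
container 9: place 18 m³, 12 m³ left
Final containers: [21,20] [17,21] [18,20] [19,21] [20,17] [18,21] [16,19] [19,20] [20,18].

9 containers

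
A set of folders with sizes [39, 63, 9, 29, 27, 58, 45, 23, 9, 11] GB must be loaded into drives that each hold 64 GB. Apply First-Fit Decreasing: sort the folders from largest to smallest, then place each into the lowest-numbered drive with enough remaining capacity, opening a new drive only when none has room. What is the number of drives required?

6

Sorted descending: 63, 58, 45, 39, 29, 27, 23, 11, 9, 9.
Put 63 GB in drive 1; 1 GB remain.
Put 58 GB in drive 2; 6 GB remain.
Put 45 GB in drive 3; 19 GB remain.
Put 39 GB in drive 4; 25 GB remain.
Put 29 GB in drive 5; 35 GB remain.
Put 27 GB in drive 5; 8 GB remain.
Put 23 GB in drive 4; 2 GB remain.
Put 11 GB in drive 3; 8 GB remain.
Put 9 GB in drive 6; 55 GB remain.
Put 9 GB in drive 6; 46 GB remain.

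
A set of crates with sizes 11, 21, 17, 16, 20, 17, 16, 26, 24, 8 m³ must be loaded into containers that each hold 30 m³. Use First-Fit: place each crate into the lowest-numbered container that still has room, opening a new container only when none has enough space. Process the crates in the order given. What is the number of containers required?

8 containers

Put 11 m³ in container 1; 19 m³ remain.
Put 21 m³ in container 2; 9 m³ remain.
Put 17 m³ in container 1; 2 m³ remain.
Put 16 m³ in container 3; 14 m³ remain.
Put 20 m³ in container 4; 10 m³ remain.
Put 17 m³ in container 5; 13 m³ remain.
Put 16 m³ in container 6; 14 m³ remain.
Put 26 m³ in container 7; 4 m³ remain.
Put 24 m³ in container 8; 6 m³ remain.
Put 8 m³ in container 2; 1 m³ remain.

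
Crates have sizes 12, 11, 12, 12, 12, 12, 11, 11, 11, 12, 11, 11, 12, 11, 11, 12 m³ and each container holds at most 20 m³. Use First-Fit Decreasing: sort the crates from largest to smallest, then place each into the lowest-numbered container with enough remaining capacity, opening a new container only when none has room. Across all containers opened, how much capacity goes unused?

136

Sorted descending: 12, 12, 12, 12, 12, 12, 12, 12, 11, 11, 11, 11, 11, 11, 11, 11.
container 1: place 12 m³, 8 m³ left
container 2: place 12 m³, 8 m³ left
container 3: place 12 m³, 8 m³ left
container 4: place 12 m³, 8 m³ left
container 5: place 12 m³, 8 m³ left
container 6: place 12 m³, 8 m³ left
container 7: place 12 m³, 8 m³ left
container 8: place 12 m³, 8 m³ left
container 9: place 11 m³, 9 m³ left
container 10: place 11 m³, 9 m³ left
container 11: place 11 m³, 9 m³ left
container 12: place 11 m³, 9 m³ left
container 13: place 11 m³, 9 m³ left
container 14: place 11 m³, 9 m³ left
container 15: place 11 m³, 9 m³ left
container 16: place 11 m³, 9 m³ left
16 containers × 20 m³ = 320 m³; used 184 m³; unused 136 m³.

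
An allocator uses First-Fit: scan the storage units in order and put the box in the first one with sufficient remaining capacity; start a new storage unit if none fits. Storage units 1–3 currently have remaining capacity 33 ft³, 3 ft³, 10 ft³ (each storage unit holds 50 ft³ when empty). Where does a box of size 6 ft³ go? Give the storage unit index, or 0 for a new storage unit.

Storage units with room: storage unit 1 (33 ft³), storage unit 3 (10 ft³).
The first with room is storage unit 1.

1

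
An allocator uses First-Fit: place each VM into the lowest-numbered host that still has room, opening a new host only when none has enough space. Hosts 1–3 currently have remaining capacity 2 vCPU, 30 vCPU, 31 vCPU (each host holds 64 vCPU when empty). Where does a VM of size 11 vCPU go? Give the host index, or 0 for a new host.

2

Hosts with room: host 2 (30 vCPU), host 3 (31 vCPU).
The first with room is host 2.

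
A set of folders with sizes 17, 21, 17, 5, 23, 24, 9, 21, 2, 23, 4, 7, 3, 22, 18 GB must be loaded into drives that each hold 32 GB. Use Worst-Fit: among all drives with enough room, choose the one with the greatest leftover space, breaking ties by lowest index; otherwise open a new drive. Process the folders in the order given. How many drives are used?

9

17 GB → drive 1 (remaining 15 GB)
21 GB → drive 2 (remaining 11 GB)
17 GB → drive 3 (remaining 15 GB)
5 GB → drive 1 (remaining 10 GB)
23 GB → drive 4 (remaining 9 GB)
24 GB → drive 5 (remaining 8 GB)
9 GB → drive 3 (remaining 6 GB)
21 GB → drive 6 (remaining 11 GB)
2 GB → drive 2 (remaining 9 GB)
23 GB → drive 7 (remaining 9 GB)
4 GB → drive 6 (remaining 7 GB)
7 GB → drive 1 (remaining 3 GB)
3 GB → drive 2 (remaining 6 GB)
22 GB → drive 8 (remaining 10 GB)
18 GB → drive 9 (remaining 14 GB)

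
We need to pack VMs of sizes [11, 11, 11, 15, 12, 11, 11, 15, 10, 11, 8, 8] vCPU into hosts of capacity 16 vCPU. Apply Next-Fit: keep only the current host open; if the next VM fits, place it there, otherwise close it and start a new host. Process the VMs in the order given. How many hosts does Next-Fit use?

host 1: place 11 vCPU, 5 vCPU left
host 2: place 11 vCPU, 5 vCPU left
host 3: place 11 vCPU, 5 vCPU left
host 4: place 15 vCPU, 1 vCPU left
host 5: place 12 vCPU, 4 vCPU left
host 6: place 11 vCPU, 5 vCPU left
host 7: place 11 vCPU, 5 vCPU left
host 8: place 15 vCPU, 1 vCPU left
host 9: place 10 vCPU, 6 vCPU left
host 10: place 11 vCPU, 5 vCPU left
host 11: place 8 vCPU, 8 vCPU left
host 11: place 8 vCPU, 0 vCPU left
Final hosts: [11] [11] [11] [15] [12] [11] [11] [15] [10] [11] [8,8].

11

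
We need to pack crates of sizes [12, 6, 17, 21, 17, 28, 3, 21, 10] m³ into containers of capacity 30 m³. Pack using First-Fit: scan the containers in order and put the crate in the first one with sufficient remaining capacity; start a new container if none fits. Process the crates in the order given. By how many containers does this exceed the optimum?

First-Fit: [12,6,3] [17,10] [21] [17] [28] [21] → 6 containers.
Total size 135 m³; any packing needs at least ⌈135/30⌉ = 5 containers.
An optimal packing achieves that bound: [28] [21,6,3] [21] [17,12] [17,10] → 5 containers.
Excess: 6 − 5 = 1.

1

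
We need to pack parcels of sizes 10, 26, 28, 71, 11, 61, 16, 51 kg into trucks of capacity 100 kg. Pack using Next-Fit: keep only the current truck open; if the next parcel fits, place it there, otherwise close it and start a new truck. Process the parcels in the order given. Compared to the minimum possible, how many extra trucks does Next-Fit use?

Next-Fit: [10,26,28] [71,11] [61,16] [51] → 4 trucks.
Total size 274 kg; any packing needs at least ⌈274/100⌉ = 3 trucks.
An optimal packing achieves that bound: [71,28] [61,26,11] [51,16,10] → 3 trucks.
Excess: 4 − 3 = 1.

1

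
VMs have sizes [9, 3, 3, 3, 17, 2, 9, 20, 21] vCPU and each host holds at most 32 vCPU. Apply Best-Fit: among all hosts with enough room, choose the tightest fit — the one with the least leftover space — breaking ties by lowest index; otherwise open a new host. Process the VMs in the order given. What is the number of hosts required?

4

host 1: place 9 vCPU, 23 vCPU left
host 1: place 3 vCPU, 20 vCPU left
host 1: place 3 vCPU, 17 vCPU left
host 1: place 3 vCPU, 14 vCPU left
host 2: place 17 vCPU, 15 vCPU left
host 1: place 2 vCPU, 12 vCPU left
host 1: place 9 vCPU, 3 vCPU left
host 3: place 20 vCPU, 12 vCPU left
host 4: place 21 vCPU, 11 vCPU left
Final hosts: [9,3,3,3,2,9] [17] [20] [21].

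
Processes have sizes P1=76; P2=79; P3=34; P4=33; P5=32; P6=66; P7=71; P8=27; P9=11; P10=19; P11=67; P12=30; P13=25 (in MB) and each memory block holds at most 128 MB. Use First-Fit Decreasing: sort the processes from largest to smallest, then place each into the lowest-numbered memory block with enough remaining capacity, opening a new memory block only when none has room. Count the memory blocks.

Sorted descending: 79, 76, 71, 67, 66, 34, 33, 32, 30, 27, 25, 19, 11.
memory block 1: place 79 MB, 49 MB left
memory block 2: place 76 MB, 52 MB left
memory block 3: place 71 MB, 57 MB left
memory block 4: place 67 MB, 61 MB left
memory block 5: place 66 MB, 62 MB left
memory block 1: place 34 MB, 15 MB left
memory block 2: place 33 MB, 19 MB left
memory block 3: place 32 MB, 25 MB left
memory block 4: place 30 MB, 31 MB left
memory block 4: place 27 MB, 4 MB left
memory block 3: place 25 MB, 0 MB left
memory block 2: place 19 MB, 0 MB left
memory block 1: place 11 MB, 4 MB left

5 memory blocks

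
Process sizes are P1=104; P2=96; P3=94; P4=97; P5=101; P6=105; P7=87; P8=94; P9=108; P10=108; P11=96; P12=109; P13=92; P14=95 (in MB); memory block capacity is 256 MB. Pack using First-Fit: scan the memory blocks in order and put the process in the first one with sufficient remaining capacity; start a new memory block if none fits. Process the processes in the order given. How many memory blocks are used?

P1 (104 MB) → memory block 1 (remaining 152 MB)
P2 (96 MB) → memory block 1 (remaining 56 MB)
P3 (94 MB) → memory block 2 (remaining 162 MB)
P4 (97 MB) → memory block 2 (remaining 65 MB)
P5 (101 MB) → memory block 3 (remaining 155 MB)
P6 (105 MB) → memory block 3 (remaining 50 MB)
P7 (87 MB) → memory block 4 (remaining 169 MB)
P8 (94 MB) → memory block 4 (remaining 75 MB)
P9 (108 MB) → memory block 5 (remaining 148 MB)
P10 (108 MB) → memory block 5 (remaining 40 MB)
P11 (96 MB) → memory block 6 (remaining 160 MB)
P12 (109 MB) → memory block 6 (remaining 51 MB)
P13 (92 MB) → memory block 7 (remaining 164 MB)
P14 (95 MB) → memory block 7 (remaining 69 MB)

7 memory blocks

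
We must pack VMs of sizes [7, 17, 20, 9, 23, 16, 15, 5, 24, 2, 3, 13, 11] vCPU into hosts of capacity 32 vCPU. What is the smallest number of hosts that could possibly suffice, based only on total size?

Total size = 7 + 17 + 20 + 9 + 23 + 16 + 15 + 5 + 24 + 2 + 3 + 13 + 11 = 165 vCPU.
⌈165 / 32⌉ = 6.

6 hosts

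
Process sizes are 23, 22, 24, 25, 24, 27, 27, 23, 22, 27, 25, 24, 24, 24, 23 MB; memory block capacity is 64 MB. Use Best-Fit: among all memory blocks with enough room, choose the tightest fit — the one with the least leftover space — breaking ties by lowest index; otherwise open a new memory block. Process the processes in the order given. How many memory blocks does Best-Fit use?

memory block 1: place 23 MB, 41 MB left
memory block 1: place 22 MB, 19 MB left
memory block 2: place 24 MB, 40 MB left
memory block 2: place 25 MB, 15 MB left
memory block 3: place 24 MB, 40 MB left
memory block 3: place 27 MB, 13 MB left
memory block 4: place 27 MB, 37 MB left
memory block 4: place 23 MB, 14 MB left
memory block 5: place 22 MB, 42 MB left
memory block 5: place 27 MB, 15 MB left
memory block 6: place 25 MB, 39 MB left
memory block 6: place 24 MB, 15 MB left
memory block 7: place 24 MB, 40 MB left
memory block 7: place 24 MB, 16 MB left
memory block 8: place 23 MB, 41 MB left
Final memory blocks: [23,22] [24,25] [24,27] [27,23] [22,27] [25,24] [24,24] [23].

8 memory blocks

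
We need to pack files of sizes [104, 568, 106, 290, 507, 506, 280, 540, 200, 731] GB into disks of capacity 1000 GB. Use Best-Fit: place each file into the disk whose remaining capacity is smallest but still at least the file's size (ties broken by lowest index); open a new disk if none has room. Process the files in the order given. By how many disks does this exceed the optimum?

0

Best-Fit: [104,568,106] [290,507,200] [506,280] [540] [731] → 5 disks.
5 files exceed 500 GB (half the capacity), and no two of those can share a disk, so at least 5 disks are needed.
So 5 is already optimal.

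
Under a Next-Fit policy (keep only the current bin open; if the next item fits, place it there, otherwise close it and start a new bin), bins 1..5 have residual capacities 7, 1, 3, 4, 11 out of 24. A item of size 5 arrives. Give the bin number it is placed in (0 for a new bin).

5

Next-Fit only looks at bin 5, which has 11 free.
5 fits there.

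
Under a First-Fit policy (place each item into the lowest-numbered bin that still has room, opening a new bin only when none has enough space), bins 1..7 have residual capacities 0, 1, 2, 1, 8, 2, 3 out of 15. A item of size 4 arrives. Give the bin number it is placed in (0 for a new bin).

5

Bins with room: bin 5 (8).
The first with room is bin 5.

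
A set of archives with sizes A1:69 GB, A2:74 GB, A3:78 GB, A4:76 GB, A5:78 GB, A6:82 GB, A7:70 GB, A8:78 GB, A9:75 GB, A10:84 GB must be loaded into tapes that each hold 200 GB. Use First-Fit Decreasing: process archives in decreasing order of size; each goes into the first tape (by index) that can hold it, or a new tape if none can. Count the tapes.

5

Sorted descending: 84, 82, 78, 78, 78, 76, 75, 74, 70, 69.
Put 84 GB in tape 1; 116 GB remain.
Put 82 GB in tape 1; 34 GB remain.
Put 78 GB in tape 2; 122 GB remain.
Put 78 GB in tape 2; 44 GB remain.
Put 78 GB in tape 3; 122 GB remain.
Put 76 GB in tape 3; 46 GB remain.
Put 75 GB in tape 4; 125 GB remain.
Put 74 GB in tape 4; 51 GB remain.
Put 70 GB in tape 5; 130 GB remain.
Put 69 GB in tape 5; 61 GB remain.
Final tapes: [84,82] [78,78] [78,76] [75,74] [70,69].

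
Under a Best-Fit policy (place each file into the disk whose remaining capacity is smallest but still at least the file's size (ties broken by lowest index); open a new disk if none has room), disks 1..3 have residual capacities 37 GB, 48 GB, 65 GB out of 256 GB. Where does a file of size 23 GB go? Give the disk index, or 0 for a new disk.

1

Disks with room: disk 1 (37 GB), disk 2 (48 GB), disk 3 (65 GB).
Tightest fit is disk 1 with 37 GB free.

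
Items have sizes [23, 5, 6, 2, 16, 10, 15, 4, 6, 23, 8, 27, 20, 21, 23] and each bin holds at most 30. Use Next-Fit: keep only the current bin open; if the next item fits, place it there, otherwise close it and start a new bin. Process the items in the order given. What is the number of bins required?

9 bins

bin 1: place 23, 7 left
bin 1: place 5, 2 left
bin 2: place 6, 24 left
bin 2: place 2, 22 left
bin 2: place 16, 6 left
bin 3: place 10, 20 left
bin 3: place 15, 5 left
bin 3: place 4, 1 left
bin 4: place 6, 24 left
bin 4: place 23, 1 left
bin 5: place 8, 22 left
bin 6: place 27, 3 left
bin 7: place 20, 10 left
bin 8: place 21, 9 left
bin 9: place 23, 7 left
Final bins: [23,5] [6,2,16] [10,15,4] [6,23] [8] [27] [20] [21] [23].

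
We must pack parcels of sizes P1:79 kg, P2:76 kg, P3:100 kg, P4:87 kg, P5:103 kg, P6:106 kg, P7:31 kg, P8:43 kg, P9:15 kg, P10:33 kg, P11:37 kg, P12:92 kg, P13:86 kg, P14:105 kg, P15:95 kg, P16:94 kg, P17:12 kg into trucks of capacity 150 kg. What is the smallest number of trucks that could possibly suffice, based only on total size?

Total size = 79 + 76 + 100 + 87 + 103 + 106 + 31 + 43 + 15 + 33 + 37 + 92 + 86 + 105 + 95 + 94 + 12 = 1194 kg.
⌈1194 / 150⌉ = 8.

8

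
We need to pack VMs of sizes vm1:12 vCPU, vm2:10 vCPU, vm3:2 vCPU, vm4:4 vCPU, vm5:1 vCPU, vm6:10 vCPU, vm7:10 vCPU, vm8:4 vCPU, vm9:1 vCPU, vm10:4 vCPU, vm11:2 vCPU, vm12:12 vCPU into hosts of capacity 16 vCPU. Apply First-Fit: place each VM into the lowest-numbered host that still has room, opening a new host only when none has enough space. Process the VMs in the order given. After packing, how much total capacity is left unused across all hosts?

host 1: place vm1 (12 vCPU), 4 vCPU left
host 2: place vm2 (10 vCPU), 6 vCPU left
host 1: place vm3 (2 vCPU), 2 vCPU left
host 2: place vm4 (4 vCPU), 2 vCPU left
host 1: place vm5 (1 vCPU), 1 vCPU left
host 3: place vm6 (10 vCPU), 6 vCPU left
host 4: place vm7 (10 vCPU), 6 vCPU left
host 3: place vm8 (4 vCPU), 2 vCPU left
host 1: place vm9 (1 vCPU), 0 vCPU left
host 4: place vm10 (4 vCPU), 2 vCPU left
host 2: place vm11 (2 vCPU), 0 vCPU left
host 5: place vm12 (12 vCPU), 4 vCPU left
5 hosts × 16 vCPU = 80 vCPU; used 72 vCPU; unused 8 vCPU.

8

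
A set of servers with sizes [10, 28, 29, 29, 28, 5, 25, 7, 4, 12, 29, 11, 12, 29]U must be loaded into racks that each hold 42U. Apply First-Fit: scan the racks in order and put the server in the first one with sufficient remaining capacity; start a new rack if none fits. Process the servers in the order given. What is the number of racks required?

Put 10U in rack 1; 32U remain.
Put 28U in rack 1; 4U remain.
Put 29U in rack 2; 13U remain.
Put 29U in rack 3; 13U remain.
Put 28U in rack 4; 14U remain.
Put 5U in rack 2; 8U remain.
Put 25U in rack 5; 17U remain.
Put 7U in rack 2; 1U remain.
Put 4U in rack 1; 0U remain.
Put 12U in rack 3; 1U remain.
Put 29U in rack 6; 13U remain.
Put 11U in rack 4; 3U remain.
Put 12U in rack 5; 5U remain.
Put 29U in rack 7; 13U remain.
Final racks: [10,28,4] [29,5,7] [29,12] [28,11] [25,12] [29] [29].

7 racks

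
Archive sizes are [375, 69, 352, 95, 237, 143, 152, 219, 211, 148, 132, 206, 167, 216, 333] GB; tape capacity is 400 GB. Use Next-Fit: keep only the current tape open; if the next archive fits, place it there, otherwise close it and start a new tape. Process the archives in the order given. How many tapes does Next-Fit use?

10

375 GB → tape 1 (remaining 25 GB)
69 GB → tape 2 (remaining 331 GB)
352 GB → tape 3 (remaining 48 GB)
95 GB → tape 4 (remaining 305 GB)
237 GB → tape 4 (remaining 68 GB)
143 GB → tape 5 (remaining 257 GB)
152 GB → tape 5 (remaining 105 GB)
219 GB → tape 6 (remaining 181 GB)
211 GB → tape 7 (remaining 189 GB)
148 GB → tape 7 (remaining 41 GB)
132 GB → tape 8 (remaining 268 GB)
206 GB → tape 8 (remaining 62 GB)
167 GB → tape 9 (remaining 233 GB)
216 GB → tape 9 (remaining 17 GB)
333 GB → tape 10 (remaining 67 GB)
Final tapes: [375] [69] [352] [95,237] [143,152] [219] [211,148] [132,206] [167,216] [333].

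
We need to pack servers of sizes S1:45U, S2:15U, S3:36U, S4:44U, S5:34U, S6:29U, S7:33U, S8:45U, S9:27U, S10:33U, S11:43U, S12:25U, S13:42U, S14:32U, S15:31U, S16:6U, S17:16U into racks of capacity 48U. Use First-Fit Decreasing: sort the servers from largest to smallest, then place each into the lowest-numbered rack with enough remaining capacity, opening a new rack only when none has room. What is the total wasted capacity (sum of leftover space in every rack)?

136

Sorted descending: 45, 45, 44, 43, 42, 36, 34, 33, 33, 32, 31, 29, 27, 25, 16, 15, 6.
45U → rack 1 (remaining 3U)
45U → rack 2 (remaining 3U)
44U → rack 3 (remaining 4U)
43U → rack 4 (remaining 5U)
42U → rack 5 (remaining 6U)
36U → rack 6 (remaining 12U)
34U → rack 7 (remaining 14U)
33U → rack 8 (remaining 15U)
33U → rack 9 (remaining 15U)
32U → rack 10 (remaining 16U)
31U → rack 11 (remaining 17U)
29U → rack 12 (remaining 19U)
27U → rack 13 (remaining 21U)
25U → rack 14 (remaining 23U)
16U → rack 10 (remaining 0U)
15U → rack 8 (remaining 0U)
6U → rack 5 (remaining 0U)
14 racks × 48U = 672U; used 536U; unused 136U.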